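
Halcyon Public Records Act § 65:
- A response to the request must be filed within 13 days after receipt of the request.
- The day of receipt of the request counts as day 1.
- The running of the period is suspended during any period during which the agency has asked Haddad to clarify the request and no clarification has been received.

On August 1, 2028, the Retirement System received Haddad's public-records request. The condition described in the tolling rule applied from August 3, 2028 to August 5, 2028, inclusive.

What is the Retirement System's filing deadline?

Counting August 1, 2028 as day 1, day 13 is August 13, 2028.
From August 3, 2028 through August 5, 2028 inclusive is 3 days; tolling adds 3 days: August 13, 2028 + 3 days = August 16, 2028.

August 16, 2028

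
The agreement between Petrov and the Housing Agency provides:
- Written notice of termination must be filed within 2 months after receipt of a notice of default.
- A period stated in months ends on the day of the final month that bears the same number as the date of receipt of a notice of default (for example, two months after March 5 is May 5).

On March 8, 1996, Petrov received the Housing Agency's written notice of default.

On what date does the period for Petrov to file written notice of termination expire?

2 months after March 8, 1996 is May 8, 1996.

May 8, 1996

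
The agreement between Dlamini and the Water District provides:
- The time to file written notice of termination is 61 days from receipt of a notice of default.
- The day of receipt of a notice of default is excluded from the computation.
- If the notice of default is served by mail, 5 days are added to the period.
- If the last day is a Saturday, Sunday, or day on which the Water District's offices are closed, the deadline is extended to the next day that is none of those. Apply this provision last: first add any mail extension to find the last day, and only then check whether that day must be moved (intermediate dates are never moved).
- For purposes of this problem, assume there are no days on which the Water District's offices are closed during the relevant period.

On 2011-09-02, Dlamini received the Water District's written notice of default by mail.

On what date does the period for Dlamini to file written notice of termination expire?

61 days after 2011-09-02 is November 2, 2011.
Service was by mail, adding 5 days: November 2, 2011 + 5 days = November 7, 2011.
November 7, 2011 is a Monday and not a day on which the Water District's offices are closed, so no extension applies.

November 7, 2011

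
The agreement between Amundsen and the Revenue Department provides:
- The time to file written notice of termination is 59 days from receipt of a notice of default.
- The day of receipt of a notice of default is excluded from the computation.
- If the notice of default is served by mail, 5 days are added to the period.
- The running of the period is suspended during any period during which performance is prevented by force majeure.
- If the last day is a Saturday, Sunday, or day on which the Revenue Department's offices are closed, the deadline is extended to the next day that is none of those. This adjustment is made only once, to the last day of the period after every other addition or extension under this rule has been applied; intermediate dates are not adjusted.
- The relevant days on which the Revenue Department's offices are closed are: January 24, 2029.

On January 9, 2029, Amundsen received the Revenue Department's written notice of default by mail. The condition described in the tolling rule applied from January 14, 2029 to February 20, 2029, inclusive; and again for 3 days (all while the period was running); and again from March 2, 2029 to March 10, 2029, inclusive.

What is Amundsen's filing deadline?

May 3, 2029

59 days after January 9, 2029 is March 9, 2029.
Service was by mail, adding 5 days: March 9, 2029 + 5 days = March 14, 2029.
From January 14, 2029 through February 20, 2029 inclusive is 38 days; tolling adds 38 days: March 14, 2029 + 38 days = April 21, 2029.
Tolling adds 3 days: April 21, 2029 + 3 days = April 24, 2029.
From March 2, 2029 through March 10, 2029 inclusive is 9 days; tolling adds 9 days: April 24, 2029 + 9 days = May 3, 2029.
May 3, 2029 is a Thursday and not a day on which the Revenue Department's offices are closed, so no extension applies.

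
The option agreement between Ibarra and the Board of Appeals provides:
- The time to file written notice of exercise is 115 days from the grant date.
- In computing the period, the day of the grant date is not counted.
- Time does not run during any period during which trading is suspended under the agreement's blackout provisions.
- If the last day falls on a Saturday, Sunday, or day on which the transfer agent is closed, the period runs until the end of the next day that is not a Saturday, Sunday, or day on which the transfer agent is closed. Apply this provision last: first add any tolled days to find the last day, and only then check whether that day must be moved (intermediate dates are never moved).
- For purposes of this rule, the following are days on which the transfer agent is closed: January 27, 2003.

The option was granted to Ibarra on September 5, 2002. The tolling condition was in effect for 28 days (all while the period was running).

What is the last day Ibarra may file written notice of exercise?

January 28, 2003

115 days after September 5, 2002 is December 29, 2002.
Tolling adds 28 days: December 29, 2002 + 28 days = January 26, 2003.
January 26, 2003 is Sunday; January 27, 2003 is a listed holiday. The next qualifying day is January 28, 2003.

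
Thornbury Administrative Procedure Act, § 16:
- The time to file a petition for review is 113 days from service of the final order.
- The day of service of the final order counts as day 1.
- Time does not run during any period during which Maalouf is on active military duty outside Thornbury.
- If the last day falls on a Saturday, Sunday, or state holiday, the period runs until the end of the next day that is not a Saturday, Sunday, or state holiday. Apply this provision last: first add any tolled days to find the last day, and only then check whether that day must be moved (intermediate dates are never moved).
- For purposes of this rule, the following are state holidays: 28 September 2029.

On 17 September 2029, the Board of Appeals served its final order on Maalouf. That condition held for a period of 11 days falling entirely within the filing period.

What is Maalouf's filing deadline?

January 18, 2030

Counting 17 September 2029 as day 1, day 113 is January 7, 2030.
Tolling adds 11 days: January 7, 2030 + 11 days = January 18, 2030.
January 18, 2030 is a Friday and not a state holiday, so no extension applies.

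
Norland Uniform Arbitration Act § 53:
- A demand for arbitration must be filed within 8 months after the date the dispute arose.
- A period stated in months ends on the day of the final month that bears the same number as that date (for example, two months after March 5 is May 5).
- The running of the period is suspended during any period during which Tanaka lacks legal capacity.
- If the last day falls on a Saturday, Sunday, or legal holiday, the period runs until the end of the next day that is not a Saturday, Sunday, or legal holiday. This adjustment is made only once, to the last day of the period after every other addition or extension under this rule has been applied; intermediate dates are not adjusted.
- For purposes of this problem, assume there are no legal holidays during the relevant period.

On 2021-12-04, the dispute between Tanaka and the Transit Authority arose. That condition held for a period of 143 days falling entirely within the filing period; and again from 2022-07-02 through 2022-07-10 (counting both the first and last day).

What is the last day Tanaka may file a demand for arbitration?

January 3, 2023

8 months after 2021-12-04 is August 4, 2022.
Tolling adds 143 days: August 4, 2022 + 143 days = December 25, 2022.
From July 2, 2022 through July 10, 2022 inclusive is 9 days; tolling adds 9 days: December 25, 2022 + 9 days = January 3, 2023.
January 3, 2023 is a Tuesday and not a legal holiday, so no extension applies.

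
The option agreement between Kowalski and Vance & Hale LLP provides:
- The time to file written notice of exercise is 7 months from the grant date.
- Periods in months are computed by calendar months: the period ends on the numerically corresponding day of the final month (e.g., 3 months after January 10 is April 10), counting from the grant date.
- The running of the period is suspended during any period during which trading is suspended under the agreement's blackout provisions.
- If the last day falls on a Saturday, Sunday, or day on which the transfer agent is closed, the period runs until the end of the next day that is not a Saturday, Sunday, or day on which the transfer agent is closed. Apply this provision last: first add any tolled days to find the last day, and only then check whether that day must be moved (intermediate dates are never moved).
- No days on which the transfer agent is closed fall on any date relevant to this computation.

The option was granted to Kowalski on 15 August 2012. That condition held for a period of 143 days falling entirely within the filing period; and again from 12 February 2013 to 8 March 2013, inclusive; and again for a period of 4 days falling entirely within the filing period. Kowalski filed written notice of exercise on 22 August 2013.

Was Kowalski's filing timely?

Yes

7 months after 15 August 2012 is March 15, 2013.
Tolling adds 143 days: March 15, 2013 + 143 days = August 5, 2013.
From February 12, 2013 through March 8, 2013 inclusive is 25 days; tolling adds 25 days: August 5, 2013 + 25 days = August 30, 2013.
Tolling adds 4 days: August 30, 2013 + 4 days = September 3, 2013.
September 3, 2013 is a Tuesday and not a day on which the transfer agent is closed, so no extension applies.
The deadline is September 3, 2013; the filing on August 22, 2013 is on or before that date.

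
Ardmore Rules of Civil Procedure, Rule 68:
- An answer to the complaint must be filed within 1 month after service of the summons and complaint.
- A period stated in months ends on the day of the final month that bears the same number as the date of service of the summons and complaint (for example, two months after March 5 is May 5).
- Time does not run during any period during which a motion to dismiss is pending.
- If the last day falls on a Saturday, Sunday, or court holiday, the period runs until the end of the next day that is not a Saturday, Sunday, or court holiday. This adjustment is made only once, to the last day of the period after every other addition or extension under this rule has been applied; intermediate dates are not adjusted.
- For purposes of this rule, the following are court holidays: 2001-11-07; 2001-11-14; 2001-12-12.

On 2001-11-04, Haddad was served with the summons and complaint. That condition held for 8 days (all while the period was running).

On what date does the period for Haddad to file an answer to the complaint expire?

1 month after 2001-11-04 is December 4, 2001.
Tolling adds 8 days: December 4, 2001 + 8 days = December 12, 2001.
December 12, 2001 is a listed holiday. The next qualifying day is December 13, 2001.

December 13, 2001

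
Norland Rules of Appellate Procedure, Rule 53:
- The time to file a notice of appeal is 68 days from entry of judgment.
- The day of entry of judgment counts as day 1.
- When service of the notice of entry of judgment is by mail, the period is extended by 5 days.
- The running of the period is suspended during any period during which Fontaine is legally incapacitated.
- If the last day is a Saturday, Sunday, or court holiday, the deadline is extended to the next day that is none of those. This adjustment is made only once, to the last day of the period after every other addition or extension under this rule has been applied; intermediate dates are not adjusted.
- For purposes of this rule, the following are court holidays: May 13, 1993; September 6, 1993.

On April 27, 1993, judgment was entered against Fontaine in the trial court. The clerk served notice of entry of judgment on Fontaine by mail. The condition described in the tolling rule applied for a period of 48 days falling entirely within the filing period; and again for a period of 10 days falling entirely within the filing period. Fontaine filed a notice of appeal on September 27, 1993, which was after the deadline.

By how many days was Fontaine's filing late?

Counting April 27, 1993 as day 1, day 68 is July 3, 1993.
Service was by mail, adding 5 days: July 3, 1993 + 5 days = July 8, 1993.
Tolling adds 48 days: July 8, 1993 + 48 days = August 25, 1993.
Tolling adds 10 days: August 25, 1993 + 10 days = September 4, 1993.
September 4, 1993 is Saturday; September 5, 1993 is Sunday; September 6, 1993 is a listed holiday. The next qualifying day is September 7, 1993.
The deadline is September 7, 1993; from September 7, 1993 to September 27, 1993 is 20 days.

20 days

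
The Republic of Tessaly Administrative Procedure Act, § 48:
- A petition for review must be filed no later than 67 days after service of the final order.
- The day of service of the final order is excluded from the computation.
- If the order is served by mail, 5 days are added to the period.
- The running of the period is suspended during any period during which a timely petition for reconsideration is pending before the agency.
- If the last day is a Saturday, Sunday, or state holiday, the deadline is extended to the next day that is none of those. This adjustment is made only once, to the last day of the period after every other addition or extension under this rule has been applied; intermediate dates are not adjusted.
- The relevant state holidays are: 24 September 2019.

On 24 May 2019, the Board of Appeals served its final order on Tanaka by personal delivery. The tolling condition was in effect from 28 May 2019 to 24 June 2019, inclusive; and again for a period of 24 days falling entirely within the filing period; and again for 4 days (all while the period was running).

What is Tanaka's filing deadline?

September 25, 2019

67 days after 24 May 2019 is July 30, 2019.
Service was not by mail, so no mail extension applies.
From May 28, 2019 through June 24, 2019 inclusive is 28 days; tolling adds 28 days: July 30, 2019 + 28 days = August 27, 2019.
Tolling adds 24 days: August 27, 2019 + 24 days = September 20, 2019.
Tolling adds 4 days: September 20, 2019 + 4 days = September 24, 2019.
September 24, 2019 is a listed holiday. The next qualifying day is September 25, 2019.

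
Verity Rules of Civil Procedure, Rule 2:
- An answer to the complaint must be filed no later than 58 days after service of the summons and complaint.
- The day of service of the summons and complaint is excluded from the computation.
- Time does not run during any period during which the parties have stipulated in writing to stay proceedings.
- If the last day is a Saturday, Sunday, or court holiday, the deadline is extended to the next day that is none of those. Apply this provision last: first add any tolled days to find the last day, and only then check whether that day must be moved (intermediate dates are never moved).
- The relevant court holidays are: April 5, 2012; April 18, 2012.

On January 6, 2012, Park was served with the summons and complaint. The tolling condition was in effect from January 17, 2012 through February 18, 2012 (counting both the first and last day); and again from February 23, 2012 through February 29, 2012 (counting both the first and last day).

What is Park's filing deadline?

58 days after January 6, 2012 is March 4, 2012.
From January 17, 2012 through February 18, 2012 inclusive is 33 days; tolling adds 33 days: March 4, 2012 + 33 days = April 6, 2012.
From February 23, 2012 through February 29, 2012 inclusive is 7 days; tolling adds 7 days: April 6, 2012 + 7 days = April 13, 2012.
April 13, 2012 is a Friday and not a court holiday, so no extension applies.

April 13, 2012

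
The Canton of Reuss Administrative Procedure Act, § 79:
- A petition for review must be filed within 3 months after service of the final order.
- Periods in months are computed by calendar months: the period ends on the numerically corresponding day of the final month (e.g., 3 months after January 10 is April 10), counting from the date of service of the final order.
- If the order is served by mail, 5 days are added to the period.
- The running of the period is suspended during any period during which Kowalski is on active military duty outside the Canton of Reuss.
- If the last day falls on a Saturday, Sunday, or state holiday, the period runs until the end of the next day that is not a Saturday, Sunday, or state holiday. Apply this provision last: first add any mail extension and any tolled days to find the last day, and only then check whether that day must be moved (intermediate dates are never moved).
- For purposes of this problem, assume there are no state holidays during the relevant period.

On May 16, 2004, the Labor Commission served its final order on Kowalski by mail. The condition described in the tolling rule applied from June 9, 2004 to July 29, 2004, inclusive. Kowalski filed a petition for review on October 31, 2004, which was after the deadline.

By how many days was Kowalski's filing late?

20 days

3 months after May 16, 2004 is August 16, 2004.
Service was by mail, adding 5 days: August 16, 2004 + 5 days = August 21, 2004.
From June 9, 2004 through July 29, 2004 inclusive is 51 days; tolling adds 51 days: August 21, 2004 + 51 days = October 11, 2004.
October 11, 2004 is a Monday and not a state holiday, so no extension applies.
The deadline is October 11, 2004; from October 11, 2004 to October 31, 2004 is 20 days.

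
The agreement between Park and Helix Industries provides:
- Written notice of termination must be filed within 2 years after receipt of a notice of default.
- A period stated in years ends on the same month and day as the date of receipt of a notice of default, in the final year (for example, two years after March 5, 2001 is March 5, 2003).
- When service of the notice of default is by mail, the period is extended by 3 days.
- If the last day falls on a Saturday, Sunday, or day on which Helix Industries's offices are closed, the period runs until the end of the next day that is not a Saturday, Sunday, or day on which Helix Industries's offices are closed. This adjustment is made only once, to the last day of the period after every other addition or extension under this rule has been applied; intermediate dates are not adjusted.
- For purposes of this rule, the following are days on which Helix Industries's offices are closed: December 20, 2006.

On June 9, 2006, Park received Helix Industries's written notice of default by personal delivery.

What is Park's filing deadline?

June 9, 2008

2 years after June 9, 2006 is June 9, 2008.
Service was not by mail, so no mail extension applies.
June 9, 2008 is a Monday and not a day on which Helix Industries's offices are closed, so no extension applies.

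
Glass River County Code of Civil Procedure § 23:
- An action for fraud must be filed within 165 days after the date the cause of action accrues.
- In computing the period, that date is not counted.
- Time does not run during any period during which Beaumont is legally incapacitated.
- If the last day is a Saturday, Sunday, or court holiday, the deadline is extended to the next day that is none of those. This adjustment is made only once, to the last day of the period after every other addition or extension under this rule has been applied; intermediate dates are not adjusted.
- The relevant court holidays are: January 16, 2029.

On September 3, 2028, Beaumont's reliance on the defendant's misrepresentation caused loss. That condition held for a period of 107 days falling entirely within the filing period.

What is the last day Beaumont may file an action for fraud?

June 4, 2029

165 days after September 3, 2028 is February 15, 2029.
Tolling adds 107 days: February 15, 2029 + 107 days = June 2, 2029.
June 2, 2029 is Saturday; June 3, 2029 is Sunday. The next qualifying day is June 4, 2029.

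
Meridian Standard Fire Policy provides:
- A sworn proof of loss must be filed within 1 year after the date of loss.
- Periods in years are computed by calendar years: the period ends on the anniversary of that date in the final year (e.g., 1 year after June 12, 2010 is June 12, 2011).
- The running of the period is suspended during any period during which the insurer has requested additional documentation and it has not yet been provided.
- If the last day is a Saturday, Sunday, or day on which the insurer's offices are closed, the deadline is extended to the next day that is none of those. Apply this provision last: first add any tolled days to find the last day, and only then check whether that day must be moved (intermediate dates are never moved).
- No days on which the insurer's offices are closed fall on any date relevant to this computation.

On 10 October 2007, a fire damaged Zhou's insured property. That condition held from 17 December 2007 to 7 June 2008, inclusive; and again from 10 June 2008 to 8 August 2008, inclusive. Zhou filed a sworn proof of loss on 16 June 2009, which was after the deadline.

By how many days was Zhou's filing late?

15 days

1 year after 10 October 2007 is October 10, 2008.
From December 17, 2007 through June 7, 2008 inclusive is 174 days; tolling adds 174 days: October 10, 2008 + 174 days = April 2, 2009.
From June 10, 2008 through August 8, 2008 inclusive is 60 days; tolling adds 60 days: April 2, 2009 + 60 days = June 1, 2009.
June 1, 2009 is a Monday and not a day on which the insurer's offices are closed, so no extension applies.
The deadline is June 1, 2009; from June 1, 2009 to June 16, 2009 is 15 days.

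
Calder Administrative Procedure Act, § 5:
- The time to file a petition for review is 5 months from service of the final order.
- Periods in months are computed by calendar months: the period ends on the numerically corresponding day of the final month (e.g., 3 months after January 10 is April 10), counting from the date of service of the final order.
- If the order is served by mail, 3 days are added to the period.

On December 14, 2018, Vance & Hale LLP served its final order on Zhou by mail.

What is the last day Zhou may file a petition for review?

5 months after December 14, 2018 is May 14, 2019.
Service was by mail, adding 3 days: May 14, 2019 + 3 days = May 17, 2019.

May 17, 2019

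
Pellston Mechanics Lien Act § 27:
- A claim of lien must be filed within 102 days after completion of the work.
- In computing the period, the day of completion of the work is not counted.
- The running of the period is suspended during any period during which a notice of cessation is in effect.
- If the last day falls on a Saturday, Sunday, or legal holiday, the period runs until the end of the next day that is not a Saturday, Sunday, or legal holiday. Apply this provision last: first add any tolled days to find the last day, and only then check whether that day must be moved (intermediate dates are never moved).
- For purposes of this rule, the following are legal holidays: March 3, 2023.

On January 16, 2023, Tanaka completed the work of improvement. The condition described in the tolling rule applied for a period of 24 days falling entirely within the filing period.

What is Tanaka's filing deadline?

May 22, 2023

102 days after January 16, 2023 is April 28, 2023.
Tolling adds 24 days: April 28, 2023 + 24 days = May 22, 2023.
May 22, 2023 is a Monday and not a legal holiday, so no extension applies.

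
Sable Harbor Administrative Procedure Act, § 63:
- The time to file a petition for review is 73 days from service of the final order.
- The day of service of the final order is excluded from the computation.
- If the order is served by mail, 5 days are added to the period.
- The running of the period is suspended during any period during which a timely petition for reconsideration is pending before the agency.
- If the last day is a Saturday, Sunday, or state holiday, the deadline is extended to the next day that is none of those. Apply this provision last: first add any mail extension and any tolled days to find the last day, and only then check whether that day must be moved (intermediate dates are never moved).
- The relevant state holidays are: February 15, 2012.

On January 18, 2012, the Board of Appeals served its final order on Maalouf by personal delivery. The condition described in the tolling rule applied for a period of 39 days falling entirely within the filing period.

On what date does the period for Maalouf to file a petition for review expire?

May 9, 2012

73 days after January 18, 2012 is March 31, 2012.
Service was not by mail, so no mail extension applies.
Tolling adds 39 days: March 31, 2012 + 39 days = May 9, 2012.
May 9, 2012 is a Wednesday and not a state holiday, so no extension applies.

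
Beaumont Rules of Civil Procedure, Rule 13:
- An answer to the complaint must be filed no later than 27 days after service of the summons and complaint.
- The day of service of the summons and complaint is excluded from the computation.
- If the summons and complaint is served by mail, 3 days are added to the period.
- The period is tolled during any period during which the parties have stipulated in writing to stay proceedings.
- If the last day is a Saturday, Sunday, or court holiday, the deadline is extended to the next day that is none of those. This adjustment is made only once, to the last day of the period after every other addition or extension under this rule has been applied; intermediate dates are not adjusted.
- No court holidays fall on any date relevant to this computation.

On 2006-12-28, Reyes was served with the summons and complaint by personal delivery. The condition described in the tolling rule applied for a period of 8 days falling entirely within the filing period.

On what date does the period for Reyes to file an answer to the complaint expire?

27 days after 2006-12-28 is January 24, 2007.
Service was not by mail, so no mail extension applies.
Tolling adds 8 days: January 24, 2007 + 8 days = February 1, 2007.
February 1, 2007 is a Thursday and not a court holiday, so no extension applies.

February 1, 2007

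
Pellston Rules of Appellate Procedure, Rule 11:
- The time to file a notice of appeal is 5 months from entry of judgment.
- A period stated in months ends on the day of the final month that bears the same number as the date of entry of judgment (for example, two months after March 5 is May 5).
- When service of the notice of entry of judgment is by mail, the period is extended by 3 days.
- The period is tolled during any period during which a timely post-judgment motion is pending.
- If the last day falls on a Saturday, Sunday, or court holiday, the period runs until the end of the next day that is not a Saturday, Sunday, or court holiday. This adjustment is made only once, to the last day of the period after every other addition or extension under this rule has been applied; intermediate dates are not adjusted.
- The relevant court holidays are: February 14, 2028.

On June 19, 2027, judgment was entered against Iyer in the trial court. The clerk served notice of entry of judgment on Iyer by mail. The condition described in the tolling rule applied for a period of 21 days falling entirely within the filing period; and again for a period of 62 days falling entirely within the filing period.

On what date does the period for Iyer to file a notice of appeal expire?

5 months after June 19, 2027 is November 19, 2027.
Service was by mail, adding 3 days: November 19, 2027 + 3 days = November 22, 2027.
Tolling adds 21 days: November 22, 2027 + 21 days = December 13, 2027.
Tolling adds 62 days: December 13, 2027 + 62 days = February 13, 2028.
February 13, 2028 is Sunday; February 14, 2028 is a listed holiday. The next qualifying day is February 15, 2028.

February 15, 2028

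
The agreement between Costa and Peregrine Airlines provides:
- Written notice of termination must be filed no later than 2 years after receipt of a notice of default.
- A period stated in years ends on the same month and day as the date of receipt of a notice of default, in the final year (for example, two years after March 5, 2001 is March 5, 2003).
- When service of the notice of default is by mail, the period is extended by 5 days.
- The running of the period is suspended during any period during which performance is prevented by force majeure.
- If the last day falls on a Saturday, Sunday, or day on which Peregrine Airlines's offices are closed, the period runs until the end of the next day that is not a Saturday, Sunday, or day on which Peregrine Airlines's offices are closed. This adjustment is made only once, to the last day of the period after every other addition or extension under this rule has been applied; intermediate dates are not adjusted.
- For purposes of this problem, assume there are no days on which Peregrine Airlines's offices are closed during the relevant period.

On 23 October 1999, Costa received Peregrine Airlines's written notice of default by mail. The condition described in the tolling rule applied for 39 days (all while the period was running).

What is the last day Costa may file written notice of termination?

December 6, 2001

2 years after 23 October 1999 is October 23, 2001.
Service was by mail, adding 5 days: October 23, 2001 + 5 days = October 28, 2001.
Tolling adds 39 days: October 28, 2001 + 39 days = December 6, 2001.
December 6, 2001 is a Thursday and not a day on which Peregrine Airlines's offices are closed, so no extension applies.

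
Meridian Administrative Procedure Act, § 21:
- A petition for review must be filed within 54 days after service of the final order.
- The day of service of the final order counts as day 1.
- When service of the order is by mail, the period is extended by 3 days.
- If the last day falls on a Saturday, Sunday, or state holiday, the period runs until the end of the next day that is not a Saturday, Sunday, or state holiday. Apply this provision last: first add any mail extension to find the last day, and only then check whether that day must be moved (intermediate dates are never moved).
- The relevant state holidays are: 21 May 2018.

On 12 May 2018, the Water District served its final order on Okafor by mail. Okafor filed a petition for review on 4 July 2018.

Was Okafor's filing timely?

Yes

Counting 12 May 2018 as day 1, day 54 is July 4, 2018.
Service was by mail, adding 3 days: July 4, 2018 + 3 days = July 7, 2018.
July 7, 2018 is Saturday; July 8, 2018 is Sunday. The next qualifying day is July 9, 2018.
The deadline is July 9, 2018; the filing on July 4, 2018 is on or before that date.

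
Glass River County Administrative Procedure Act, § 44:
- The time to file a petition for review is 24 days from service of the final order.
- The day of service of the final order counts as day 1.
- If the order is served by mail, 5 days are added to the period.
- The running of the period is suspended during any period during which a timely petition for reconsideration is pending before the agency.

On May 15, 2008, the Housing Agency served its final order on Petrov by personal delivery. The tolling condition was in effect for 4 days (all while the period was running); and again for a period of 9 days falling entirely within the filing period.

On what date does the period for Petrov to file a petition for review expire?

June 20, 2008

Counting May 15, 2008 as day 1, day 24 is June 7, 2008.
Service was not by mail, so no mail extension applies.
Tolling adds 4 days: June 7, 2008 + 4 days = June 11, 2008.
Tolling adds 9 days: June 11, 2008 + 9 days = June 20, 2008.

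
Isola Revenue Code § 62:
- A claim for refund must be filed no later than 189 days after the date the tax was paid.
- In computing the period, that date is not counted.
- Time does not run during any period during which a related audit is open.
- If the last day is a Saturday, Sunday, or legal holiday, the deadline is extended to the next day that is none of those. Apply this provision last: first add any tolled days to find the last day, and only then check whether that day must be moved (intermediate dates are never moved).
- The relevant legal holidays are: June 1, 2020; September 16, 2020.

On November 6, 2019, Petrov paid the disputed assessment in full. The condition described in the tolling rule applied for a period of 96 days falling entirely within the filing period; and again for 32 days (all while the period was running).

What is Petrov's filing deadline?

189 days after November 6, 2019 is May 13, 2020.
Tolling adds 96 days: May 13, 2020 + 96 days = August 17, 2020.
Tolling adds 32 days: August 17, 2020 + 32 days = September 18, 2020.
September 18, 2020 is a Friday and not a legal holiday, so no extension applies.

September 18, 2020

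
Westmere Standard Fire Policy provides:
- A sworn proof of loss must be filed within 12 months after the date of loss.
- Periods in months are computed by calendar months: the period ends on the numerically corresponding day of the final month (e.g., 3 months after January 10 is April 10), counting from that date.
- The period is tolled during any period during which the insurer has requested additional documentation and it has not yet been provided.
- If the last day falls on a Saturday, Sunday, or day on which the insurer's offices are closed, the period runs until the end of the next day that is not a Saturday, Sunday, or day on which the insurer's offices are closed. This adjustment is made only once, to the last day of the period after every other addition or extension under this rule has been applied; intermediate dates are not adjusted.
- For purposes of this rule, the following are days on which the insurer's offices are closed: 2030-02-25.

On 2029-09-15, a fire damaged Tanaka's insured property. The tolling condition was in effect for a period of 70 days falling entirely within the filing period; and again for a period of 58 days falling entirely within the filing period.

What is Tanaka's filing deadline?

January 21, 2031

12 months after 2029-09-15 is September 15, 2030.
Tolling adds 70 days: September 15, 2030 + 70 days = November 24, 2030.
Tolling adds 58 days: November 24, 2030 + 58 days = January 21, 2031.
January 21, 2031 is a Tuesday and not a day on which the insurer's offices are closed, so no extension applies.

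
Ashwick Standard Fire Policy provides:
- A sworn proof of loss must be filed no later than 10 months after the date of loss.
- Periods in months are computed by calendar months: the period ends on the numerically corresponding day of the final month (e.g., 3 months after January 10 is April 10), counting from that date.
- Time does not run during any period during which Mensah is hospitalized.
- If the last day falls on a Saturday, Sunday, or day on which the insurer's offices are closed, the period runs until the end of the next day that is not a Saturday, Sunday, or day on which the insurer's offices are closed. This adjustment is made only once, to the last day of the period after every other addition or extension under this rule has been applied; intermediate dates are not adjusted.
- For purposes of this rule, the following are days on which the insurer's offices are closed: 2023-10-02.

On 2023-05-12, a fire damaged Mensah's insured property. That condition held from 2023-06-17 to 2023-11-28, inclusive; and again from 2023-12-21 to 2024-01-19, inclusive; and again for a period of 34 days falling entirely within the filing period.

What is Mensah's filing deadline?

10 months after 2023-05-12 is March 12, 2024.
From June 17, 2023 through November 28, 2023 inclusive is 165 days; tolling adds 165 days: March 12, 2024 + 165 days = August 24, 2024.
From December 21, 2023 through January 19, 2024 inclusive is 30 days; tolling adds 30 days: August 24, 2024 + 30 days = September 23, 2024.
Tolling adds 34 days: September 23, 2024 + 34 days = October 27, 2024.
October 27, 2024 is Sunday. The next qualifying day is October 28, 2024.

October 28, 2024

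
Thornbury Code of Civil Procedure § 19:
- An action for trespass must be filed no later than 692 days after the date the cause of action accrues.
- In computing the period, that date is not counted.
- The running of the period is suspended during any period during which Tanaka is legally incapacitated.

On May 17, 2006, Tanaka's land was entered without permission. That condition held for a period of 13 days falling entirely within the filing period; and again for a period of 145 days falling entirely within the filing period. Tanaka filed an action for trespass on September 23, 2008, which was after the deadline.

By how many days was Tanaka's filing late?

10 days

692 days after May 17, 2006 is April 8, 2008.
Tolling adds 13 days: April 8, 2008 + 13 days = April 21, 2008.
Tolling adds 145 days: April 21, 2008 + 145 days = September 13, 2008.
The deadline is September 13, 2008; from September 13, 2008 to September 23, 2008 is 10 days.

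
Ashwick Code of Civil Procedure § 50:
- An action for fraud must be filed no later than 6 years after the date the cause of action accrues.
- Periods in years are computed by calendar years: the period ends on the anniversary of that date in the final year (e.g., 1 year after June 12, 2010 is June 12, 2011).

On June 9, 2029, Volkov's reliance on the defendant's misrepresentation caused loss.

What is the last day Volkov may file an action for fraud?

6 years after June 9, 2029 is June 9, 2035.

June 9, 2035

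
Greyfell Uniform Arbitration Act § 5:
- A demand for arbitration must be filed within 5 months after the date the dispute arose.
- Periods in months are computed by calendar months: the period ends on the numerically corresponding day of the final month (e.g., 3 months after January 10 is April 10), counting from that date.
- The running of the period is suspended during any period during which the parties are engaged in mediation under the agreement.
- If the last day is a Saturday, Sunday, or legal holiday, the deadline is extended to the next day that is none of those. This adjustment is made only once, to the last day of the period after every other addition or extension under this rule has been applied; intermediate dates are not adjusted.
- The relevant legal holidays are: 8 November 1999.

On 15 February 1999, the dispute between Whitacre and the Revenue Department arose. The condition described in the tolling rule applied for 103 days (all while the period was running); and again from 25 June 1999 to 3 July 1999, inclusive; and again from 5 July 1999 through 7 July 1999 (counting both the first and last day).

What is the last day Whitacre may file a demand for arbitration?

November 9, 1999

5 months after 15 February 1999 is July 15, 1999.
Tolling adds 103 days: July 15, 1999 + 103 days = October 26, 1999.
From June 25, 1999 through July 3, 1999 inclusive is 9 days; tolling adds 9 days: October 26, 1999 + 9 days = November 4, 1999.
From July 5, 1999 through July 7, 1999 inclusive is 3 days; tolling adds 3 days: November 4, 1999 + 3 days = November 7, 1999.
November 7, 1999 is Sunday; November 8, 1999 is a listed holiday. The next qualifying day is November 9, 1999.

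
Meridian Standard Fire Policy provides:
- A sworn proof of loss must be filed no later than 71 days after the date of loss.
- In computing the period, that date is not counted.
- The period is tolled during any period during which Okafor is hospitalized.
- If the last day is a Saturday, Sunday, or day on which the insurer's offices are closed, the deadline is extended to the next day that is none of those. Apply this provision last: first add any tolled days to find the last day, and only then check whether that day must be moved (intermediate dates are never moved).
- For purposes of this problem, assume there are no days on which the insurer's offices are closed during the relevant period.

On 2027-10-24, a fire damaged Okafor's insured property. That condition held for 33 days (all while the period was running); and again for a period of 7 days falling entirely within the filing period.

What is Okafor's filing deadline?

February 14, 2028

71 days after 2027-10-24 is January 3, 2028.
Tolling adds 33 days: January 3, 2028 + 33 days = February 5, 2028.
Tolling adds 7 days: February 5, 2028 + 7 days = February 12, 2028.
February 12, 2028 is Saturday; February 13, 2028 is Sunday. The next qualifying day is February 14, 2028.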